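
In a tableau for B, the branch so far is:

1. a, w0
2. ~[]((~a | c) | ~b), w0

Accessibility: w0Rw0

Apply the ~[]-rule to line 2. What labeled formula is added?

a fresh world w1 with w0Rw1, and ~((~a | c) | ~b) at w1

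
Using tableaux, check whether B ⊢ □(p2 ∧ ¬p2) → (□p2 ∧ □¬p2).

Tableau for the negation ¬(□(p2 ∧ ¬p2) → (□p2 ∧ □¬p2)):
1. ¬(□(p2 ∧ ¬p2) → (□p2 ∧ □¬p2)), 0
2. □(p2 ∧ ¬p2), 0   [¬→-rule on 1]
3. ¬(□p2 ∧ □¬p2), 0   [¬→-rule on 1]
4. p2 ∧ ¬p2, 0   [□-rule on 2 via 0R0]
5. p2, 0   [∧-rule on 4]
6. ¬p2, 0   [∧-rule on 4]
Accessibility: 0R0
Branch closes: p2 and ¬p2 both at 0.
All branches of the negation close; one closing branch shown above.

Yes, valid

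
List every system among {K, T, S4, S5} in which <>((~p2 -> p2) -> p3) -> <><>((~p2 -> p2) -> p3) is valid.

T, S4, S5

K-tableau for the negation ~(<>((~p2 -> p2) -> p3) -> <><>((~p2 -> p2) -> p3)):
1. ~(<>((~p2 -> p2) -> p3) -> <><>((~p2 -> p2) -> p3)), w0
2. <>((~p2 -> p2) -> p3), w0
3. ~<><>((~p2 -> p2) -> p3), w0
4. (~p2 -> p2) -> p3, w1
5. ~<>((~p2 -> p2) -> p3), w1
6. p3, w1
Accessibility: w0Rw1
Complete open branch: countermodel on a K-frame, so not valid in K.
T-tableau for the negation ~(<>((~p2 -> p2) -> p3) -> <><>((~p2 -> p2) -> p3)):
1. ~(<>((~p2 -> p2) -> p3) -> <><>((~p2 -> p2) -> p3)), w0
2. <>((~p2 -> p2) -> p3), w0
3. ~<><>((~p2 -> p2) -> p3), w0
4. ~<>((~p2 -> p2) -> p3), w0
5. ~((~p2 -> p2) -> p3), w0
6. ~p2 -> p2, w0
7. ~p3, w0
8. p2, w0
9. (~p2 -> p2) -> p3, w1
10. ~<>((~p2 -> p2) -> p3), w1
11. ~((~p2 -> p2) -> p3), w1
12. ~p2 -> p2, w1
13. ~p3, w1
14. ~(~p2 -> p2), w1
15. ~p2, w1
16. p2, w1
Accessibility: w0Rw0, w0Rw1, w1Rw1
Branch closes: p2 and ~p2 both at w1.
Every branch closes (one shown): valid in T, hence also in S4, S5 (every theorem of T is a theorem of S4 and S5).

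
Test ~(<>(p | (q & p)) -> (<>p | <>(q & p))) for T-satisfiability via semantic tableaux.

1. ~(<>(p | (q & p)) -> (<>p | <>(q & p))), u
2. <>(p | (q & p)), u
3. ~(<>p | <>(q & p)), u
4. ~<>p, u
5. ~<>(q & p), u
6. ~p, u
7. ~(q & p), u
8. p | (q & p), v
9. ~p, v
10. ~(q & p), v
11. q & p, v
12. q, v
13. p, v
Accessibility: uRu, uRv, vRv
Branch closes: p and ~p both at v.
All branches of the tableau close; one closing branch shown above.

No, unsatisfiable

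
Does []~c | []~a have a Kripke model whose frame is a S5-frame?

1. []~c | []~a, w0
2. []~a, w0
3. ~a, w0
Accessibility: w0Rw0

Satisfiable (open branch found)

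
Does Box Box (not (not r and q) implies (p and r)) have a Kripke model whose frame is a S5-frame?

Satisfiable (open branch found)

1. Box Box (not (not r and q) implies (p and r)), u
2. Box (not (not r and q) implies (p and r)), u   [Box-rule on 1 via uRu]
3. not (not r and q) implies (p and r), u   [Box-rule on 2 via uRu]
4. p and r, u   [implies-rule on 3 (branches; this branch)]
5. p, u   [and-rule on 4]
6. r, u   [and-rule on 4]
Accessibility: uRu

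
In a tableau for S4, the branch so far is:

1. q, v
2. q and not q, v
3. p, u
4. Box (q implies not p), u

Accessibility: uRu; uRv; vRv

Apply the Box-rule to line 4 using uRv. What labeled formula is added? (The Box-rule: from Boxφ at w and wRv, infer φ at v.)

q implies not p, v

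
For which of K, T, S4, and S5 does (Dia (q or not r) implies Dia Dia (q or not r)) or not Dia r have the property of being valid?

T, S4, S5

K-tableau for the negation not ((Dia (q or not r) implies Dia Dia (q or not r)) or not Dia r):
1. not ((Dia (q or not r) implies Dia Dia (q or not r)) or not Dia r), u
2. not (Dia (q or not r) implies Dia Dia (q or not r)), u
3. Dia r, u
4. Dia (q or not r), u
5. not Dia Dia (q or not r), u
6. r, v
7. not Dia (q or not r), v
8. q or not r, w
9. not Dia (q or not r), w
10. not r, w
Accessibility: uRv, uRw
Complete open branch: countermodel on a K-frame, so not valid in K.
T-tableau for the negation not ((Dia (q or not r) implies Dia Dia (q or not r)) or not Dia r):
1. not ((Dia (q or not r) implies Dia Dia (q or not r)) or not Dia r), u
2. not (Dia (q or not r) implies Dia Dia (q or not r)), u
3. Dia r, u
4. Dia (q or not r), u
5. not Dia Dia (q or not r), u
6. not Dia (q or not r), u
7. not (q or not r), u
8. not q, u
9. r, u
10. r, v
11. not Dia (q or not r), v
12. not (q or not r), v
13. not q, v
14. q or not r, w
15. not Dia (q or not r), w
16. not (q or not r), w
17. not q, w
18. r, w
19. not r, w
Accessibility: uRu, uRv, uRw, vRv, wRw
Branch closes: r and not r both at w.
Every branch closes (one shown): valid in T, hence also in S4, S5 (every theorem of T is a theorem of S4 and S5).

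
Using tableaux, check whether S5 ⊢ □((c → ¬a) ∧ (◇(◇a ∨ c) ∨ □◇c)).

No, not valid

Tableau for the negation ¬□((c → ¬a) ∧ (◇(◇a ∨ c) ∨ □◇c)):
1. ¬□((c → ¬a) ∧ (◇(◇a ∨ c) ∨ □◇c)), 0
2. ¬((c → ¬a) ∧ (◇(◇a ∨ c) ∨ □◇c)), 1
3. ¬(◇(◇a ∨ c) ∨ □◇c), 1
4. ¬◇(◇a ∨ c), 1
5. ¬□◇c, 1
6. ¬(◇a ∨ c), 0
7. ¬◇a, 0
8. ¬c, 0
9. ¬(◇a ∨ c), 1
10. ¬◇a, 1
11. ¬c, 1
12. ¬a, 0
13. ¬a, 1
14. ¬◇c, 2
15. ¬(◇a ∨ c), 2
16. ¬◇a, 2
17. ¬c, 2
18. ¬a, 2
Accessibility: 0R0, 0R1, 0R2, 1R0, 1R1, 1R2, 2R0, 2R1, 2R2
The negation has an open branch (countermodel exists).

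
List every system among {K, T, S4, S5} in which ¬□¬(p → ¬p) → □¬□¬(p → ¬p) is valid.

S5-tableau for the negation ¬(¬□¬(p → ¬p) → □¬□¬(p → ¬p)):
1. ¬(¬□¬(p → ¬p) → □¬□¬(p → ¬p)), w0
2. ¬□¬(p → ¬p), w0
3. ¬□¬□¬(p → ¬p), w0
4. p → ¬p, w1
5. ¬p, w1
6. □¬(p → ¬p), w2
7. ¬(p → ¬p), w0
8. p, w0
9. ¬(p → ¬p), w1
10. p, w1
Accessibility: w0Rw0, w0Rw1, w0Rw2, w1Rw0, w1Rw1, w1Rw2, w2Rw0, w2Rw1, w2Rw2
Branch closes: p and ¬p both at w1.
Every branch closes (one shown): valid in S5.
S4-tableau for the negation ¬(¬□¬(p → ¬p) → □¬□¬(p → ¬p)):
1. ¬(¬□¬(p → ¬p) → □¬□¬(p → ¬p)), w0
2. ¬□¬(p → ¬p), w0
3. ¬□¬□¬(p → ¬p), w0
4. p → ¬p, w1
5. ¬p, w1
6. □¬(p → ¬p), w2
7. ¬(p → ¬p), w2
8. p, w2
Accessibility: w0Rw0, w0Rw1, w0Rw2, w1Rw1, w2Rw2
Complete open branch: countermodel on an S4-frame, so not valid in S4, nor in K, T (the same frame is also a K-frame and a T-frame).

S5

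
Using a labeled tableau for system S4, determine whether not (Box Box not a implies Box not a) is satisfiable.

1. not (Box Box not a implies Box not a), u
2. Box Box not a, u
3. not Box not a, u
4. Box not a, u
5. not a, u
6. a, v
7. Box not a, v
8. not a, v
Accessibility: uRu, uRv, vRv
Branch closes: a and not a both at v.
(One branch shown.) All branches close.

No, unsatisfiable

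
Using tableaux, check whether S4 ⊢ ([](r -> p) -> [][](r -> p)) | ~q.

Valid

Tableau for the negation ~(([](r -> p) -> [][](r -> p)) | ~q):
1. ~(([](r -> p) -> [][](r -> p)) | ~q), u
2. ~([](r -> p) -> [][](r -> p)), u
3. q, u
4. [](r -> p), u
5. ~[][](r -> p), u
6. r -> p, u
7. p, u
8. ~[](r -> p), v
9. r -> p, v
10. p, v
11. ~(r -> p), w
12. r, w
13. ~p, w
14. r -> p, w
15. p, w
Accessibility: uRu, uRv, uRw, vRv, vRw, wRw
Branch closes: p and ~p both at w.
Every branch of the negation's tableau closes; the branch above is one of them.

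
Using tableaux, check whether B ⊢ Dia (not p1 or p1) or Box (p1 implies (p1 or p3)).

Tableau for the negation not (Dia (not p1 or p1) or Box (p1 implies (p1 or p3))):
1. not (Dia (not p1 or p1) or Box (p1 implies (p1 or p3))), w0
2. not Dia (not p1 or p1), w0
3. not Box (p1 implies (p1 or p3)), w0
4. not (not p1 or p1), w0
5. p1, w0
6. not p1, w0
Accessibility: w0Rw0
Branch closes: p1 and not p1 both at w0.
All branches of the negation close; one closing branch shown above.

Valid in B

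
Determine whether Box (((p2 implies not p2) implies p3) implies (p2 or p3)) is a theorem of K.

Tableau for the negation not Box (((p2 implies not p2) implies p3) implies (p2 or p3)):
1. not Box (((p2 implies not p2) implies p3) implies (p2 or p3)), w0
2. not (((p2 implies not p2) implies p3) implies (p2 or p3)), w1
3. (p2 implies not p2) implies p3, w1
4. not (p2 or p3), w1
5. not p2, w1
6. not p3, w1
7. not (p2 implies not p2), w1
8. p2, w1
Accessibility: w0Rw1
Branch closes: p2 and not p2 both at w1.
Every branch of the negation's tableau closes; the branch above is one of them.

Valid in K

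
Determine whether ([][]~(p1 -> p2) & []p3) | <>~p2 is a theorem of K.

No, not valid

Tableau for the negation ~(([][]~(p1 -> p2) & []p3) | <>~p2):
1. ~(([][]~(p1 -> p2) & []p3) | <>~p2), u
2. ~([][]~(p1 -> p2) & []p3), u
3. ~<>~p2, u
4. ~[]p3, u
5. ~p3, v
6. p2, v
Accessibility: uRv
The negation has an open branch (countermodel exists).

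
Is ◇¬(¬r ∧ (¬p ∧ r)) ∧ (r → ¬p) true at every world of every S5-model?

Not valid

Tableau for the negation ¬(◇¬(¬r ∧ (¬p ∧ r)) ∧ (r → ¬p)):
1. ¬(◇¬(¬r ∧ (¬p ∧ r)) ∧ (r → ¬p)), u
2. ¬(r → ¬p), u
3. r, u
4. p, u
Accessibility: uRu
The negation has an open branch (countermodel exists).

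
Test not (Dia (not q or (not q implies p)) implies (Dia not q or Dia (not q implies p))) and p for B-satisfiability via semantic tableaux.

Unsatisfiable

1. not (Dia (not q or (not q implies p)) implies (Dia not q or Dia (not q implies p))) and p, u
2. not (Dia (not q or (not q implies p)) implies (Dia not q or Dia (not q implies p))), u
3. p, u
4. Dia (not q or (not q implies p)), u
5. not (Dia not q or Dia (not q implies p)), u
6. not Dia not q, u
7. not Dia (not q implies p), u
8. q, u
9. not (not q implies p), u
10. not q, u
11. not p, u
Accessibility: uRu
Branch closes: q and not q both at u.
Every branch closes; the branch above is one of them.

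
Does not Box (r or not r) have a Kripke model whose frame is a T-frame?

1. not Box (r or not r), w0
2. not (r or not r), w1
3. not r, w1
4. r, w1
Accessibility: w0Rw0, w0Rw1, w1Rw1
Branch closes: r and not r both at w1.
Every branch closes; the branch above is one of them.

No, unsatisfiable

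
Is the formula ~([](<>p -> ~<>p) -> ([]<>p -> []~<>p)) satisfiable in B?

1. ~([](<>p -> ~<>p) -> ([]<>p -> []~<>p)), u
2. [](<>p -> ~<>p), u   [~->-rule on 1]
3. ~([]<>p -> []~<>p), u   [~->-rule on 1]
4. []<>p, u   [~->-rule on 3]
5. ~[]~<>p, u   [~->-rule on 3]
6. <>p -> ~<>p, u   [[]-rule on 2 via uRu]
7. <>p, u   [[]-rule on 4 via uRu]
8. ~<>p, u   [->-rule on 6 (branches; this branch)]
9. ~p, u   [~<>-rule on 8 via uRu]
10. <>p, v   [~[]-rule on 5: fresh world v, uRv]
11. <>p -> ~<>p, v   [[]-rule on 2 via uRv]
12. ~p, v   [~<>-rule on 8 via uRv]
13. ~<>p, v   [->-rule on 11 (branches; this branch)]
14. p, w   [<>-rule on 7: fresh world w, uRw]
15. <>p -> ~<>p, w   [[]-rule on 2 via uRw]
16. <>p, w   [[]-rule on 4 via uRw]
17. ~p, w   [~<>-rule on 8 via uRw]
Accessibility: uRu, uRv, uRw, vRu, vRv, wRu, wRw
Branch closes: p and ~p both at w.
All branches of the tableau close; one closing branch shown above.

Unsatisfiable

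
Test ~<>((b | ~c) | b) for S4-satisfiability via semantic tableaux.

1. ~<>((b | ~c) | b), 0
2. ~((b | ~c) | b), 0
3. ~(b | ~c), 0
4. ~b, 0
5. c, 0
Accessibility: 0R0

Satisfiable (open branch found)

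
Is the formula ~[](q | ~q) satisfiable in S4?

No, unsatisfiable

1. ~[](q | ~q), 0
2. ~(q | ~q), 1
3. ~q, 1
4. q, 1
Accessibility: 0R0, 0R1, 1R1
Branch closes: q and ~q both at 1.
(One branch shown.) All branches close.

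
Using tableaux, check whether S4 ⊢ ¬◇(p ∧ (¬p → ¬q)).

Invalid (countermodel exists)

Tableau for the negation ◇(p ∧ (¬p → ¬q)):
1. ◇(p ∧ (¬p → ¬q)), 0
2. p ∧ (¬p → ¬q), 1   [◇-rule on 1: fresh world 1, 0R1]
3. p, 1   [∧-rule on 2]
4. ¬p → ¬q, 1   [∧-rule on 2]
5. ¬q, 1   [→-rule on 4 (branches; this branch)]
Accessibility: 0R0, 0R1, 1R1
The negation has an open branch (countermodel exists).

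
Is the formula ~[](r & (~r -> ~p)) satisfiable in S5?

1. ~[](r & (~r -> ~p)), 0
2. ~(r & (~r -> ~p)), 1
3. ~(~r -> ~p), 1
4. ~r, 1
5. p, 1
Accessibility: 0R0, 0R1, 1R0, 1R1

Satisfiable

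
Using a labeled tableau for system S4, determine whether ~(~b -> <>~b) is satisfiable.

1. ~(~b -> <>~b), u
2. ~b, u
3. ~<>~b, u
4. b, u
Accessibility: uRu
Branch closes: b and ~b both at u.
Every branch closes; the branch above is one of them.

Unsatisfiable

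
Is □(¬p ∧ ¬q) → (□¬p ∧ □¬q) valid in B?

Tableau for the negation ¬(□(¬p ∧ ¬q) → (□¬p ∧ □¬q)):
1. ¬(□(¬p ∧ ¬q) → (□¬p ∧ □¬q)), 0
2. □(¬p ∧ ¬q), 0   [¬→-rule on 1]
3. ¬(□¬p ∧ □¬q), 0   [¬→-rule on 1]
4. ¬p ∧ ¬q, 0   [□-rule on 2 via 0R0]
5. ¬p, 0   [∧-rule on 4]
6. ¬q, 0   [∧-rule on 4]
7. ¬□¬q, 0   [¬∧-rule on 3 (branches; this branch)]
8. q, 1   [¬□-rule on 7: fresh world 1, 0R1]
9. ¬p ∧ ¬q, 1   [□-rule on 2 via 0R1]
10. ¬p, 1   [∧-rule on 9]
11. ¬q, 1   [∧-rule on 9]
Accessibility: 0R0, 0R1, 1R0, 1R1
Branch closes: q and ¬q both at 1.
Every branch of the negation's tableau closes; the branch above is one of them.

Valid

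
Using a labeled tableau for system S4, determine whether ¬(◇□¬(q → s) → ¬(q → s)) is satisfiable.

Yes, satisfiable

1. ¬(◇□¬(q → s) → ¬(q → s)), u
2. ◇□¬(q → s), u
3. q → s, u
4. s, u
5. □¬(q → s), v
6. ¬(q → s), v
7. q, v
8. ¬s, v
Accessibility: uRu, uRv, vRv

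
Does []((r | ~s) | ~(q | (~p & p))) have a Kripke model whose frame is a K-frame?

Satisfiable

1. []((r | ~s) | ~(q | (~p & p))), 0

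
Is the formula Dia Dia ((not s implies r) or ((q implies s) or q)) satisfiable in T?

Satisfiable (open branch found)

1. Dia Dia ((not s implies r) or ((q implies s) or q)), 0
2. Dia ((not s implies r) or ((q implies s) or q)), 1
3. (not s implies r) or ((q implies s) or q), 2
4. (q implies s) or q, 2
5. q, 2
Accessibility: 0R0, 0R1, 1R1, 1R2, 2R2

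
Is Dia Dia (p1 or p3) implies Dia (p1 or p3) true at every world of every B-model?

Not valid

Tableau for the negation not (Dia Dia (p1 or p3) implies Dia (p1 or p3)):
1. not (Dia Dia (p1 or p3) implies Dia (p1 or p3)), 0
2. Dia Dia (p1 or p3), 0
3. not Dia (p1 or p3), 0
4. not (p1 or p3), 0
5. not p1, 0
6. not p3, 0
7. Dia (p1 or p3), 1
8. not (p1 or p3), 1
9. not p1, 1
10. not p3, 1
11. p1 or p3, 2
12. p3, 2
Accessibility: 0R0, 0R1, 1R0, 1R1, 1R2, 2R1, 2R2
The negation has an open branch (countermodel exists).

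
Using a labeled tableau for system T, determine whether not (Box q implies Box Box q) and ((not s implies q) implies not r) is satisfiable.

Satisfiable

1. not (Box q implies Box Box q) and ((not s implies q) implies not r), w0
2. not (Box q implies Box Box q), w0   [and-rule on 1]
3. (not s implies q) implies not r, w0   [and-rule on 1]
4. Box q, w0   [neg-implies-rule on 2]
5. not Box Box q, w0   [neg-implies-rule on 2]
6. q, w0   [Box-rule on 4 via w0Rw0]
7. not r, w0   [implies-rule on 3 (branches; this branch)]
8. not Box q, w1   [neg-Box-rule on 5: fresh world w1, w0Rw1]
9. q, w1   [Box-rule on 4 via w0Rw1]
10. not q, w2   [neg-Box-rule on 8: fresh world w2, w1Rw2]
Accessibility: w0Rw0, w0Rw1, w1Rw1, w1Rw2, w2Rw2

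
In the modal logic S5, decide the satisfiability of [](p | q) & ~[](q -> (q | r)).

1. [](p | q) & ~[](q -> (q | r)), 0
2. [](p | q), 0
3. ~[](q -> (q | r)), 0
4. p | q, 0
5. q, 0
6. ~(q -> (q | r)), 1
7. q, 1
8. ~(q | r), 1
9. ~q, 1
10. ~r, 1
Accessibility: 0R0, 0R1, 1R0, 1R1
Branch closes: q and ~q both at 1.
All branches of the tableau close; one closing branch shown above.

Unsatisfiable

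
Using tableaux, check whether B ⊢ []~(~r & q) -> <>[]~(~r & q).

Yes, valid

Tableau for the negation ~([]~(~r & q) -> <>[]~(~r & q)):
1. ~([]~(~r & q) -> <>[]~(~r & q)), u
2. []~(~r & q), u   [~->-rule on 1]
3. ~<>[]~(~r & q), u   [~->-rule on 1]
4. ~(~r & q), u   [[]-rule on 2 via uRu]
5. ~[]~(~r & q), u   [~<>-rule on 3 via uRu]
6. ~q, u   [~&-rule on 4 (branches; this branch)]
7. ~r & q, v   [~[]-rule on 5: fresh world v, uRv]
8. ~r, v   [&-rule on 7]
9. q, v   [&-rule on 7]
10. ~(~r & q), v   [[]-rule on 2 via uRv]
11. ~[]~(~r & q), v   [~<>-rule on 3 via uRv]
12. ~q, v   [~&-rule on 10 (branches; this branch)]
Accessibility: uRu, uRv, vRu, vRv
Branch closes: q and ~q both at v.
All branches of the negation close; one closing branch shown above.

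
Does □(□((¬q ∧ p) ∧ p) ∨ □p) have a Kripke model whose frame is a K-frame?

Satisfiable (open branch found)

1. □(□((¬q ∧ p) ∧ p) ∨ □p), u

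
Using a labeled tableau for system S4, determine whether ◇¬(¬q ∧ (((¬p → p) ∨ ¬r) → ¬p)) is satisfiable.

Yes, satisfiable

1. ◇¬(¬q ∧ (((¬p → p) ∨ ¬r) → ¬p)), 0
2. ¬(¬q ∧ (((¬p → p) ∨ ¬r) → ¬p)), 1
3. ¬(((¬p → p) ∨ ¬r) → ¬p), 1
4. (¬p → p) ∨ ¬r, 1
5. p, 1
6. ¬r, 1
Accessibility: 0R0, 0R1, 1R1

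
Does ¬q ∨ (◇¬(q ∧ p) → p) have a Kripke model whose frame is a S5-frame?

1. ¬q ∨ (◇¬(q ∧ p) → p), 0
2. ◇¬(q ∧ p) → p, 0
3. p, 0
Accessibility: 0R0

Satisfiable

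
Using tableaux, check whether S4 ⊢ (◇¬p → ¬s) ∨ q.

Invalid (countermodel exists)

Tableau for the negation ¬((◇¬p → ¬s) ∨ q):
1. ¬((◇¬p → ¬s) ∨ q), 0
2. ¬(◇¬p → ¬s), 0
3. ¬q, 0
4. ◇¬p, 0
5. s, 0
6. ¬p, 1
Accessibility: 0R0, 0R1, 1R1
The negation has an open branch (countermodel exists).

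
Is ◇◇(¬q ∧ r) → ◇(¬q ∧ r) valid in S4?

Valid in S4

Tableau for the negation ¬(◇◇(¬q ∧ r) → ◇(¬q ∧ r)):
1. ¬(◇◇(¬q ∧ r) → ◇(¬q ∧ r)), u
2. ◇◇(¬q ∧ r), u   [¬→-rule on 1]
3. ¬◇(¬q ∧ r), u   [¬→-rule on 1]
4. ¬(¬q ∧ r), u   [¬◇-rule on 3 via uRu]
5. ¬r, u   [¬∧-rule on 4 (branches; this branch)]
6. ◇(¬q ∧ r), v   [◇-rule on 2: fresh world v, uRv]
7. ¬(¬q ∧ r), v   [¬◇-rule on 3 via uRv]
8. ¬r, v   [¬∧-rule on 7 (branches; this branch)]
9. ¬q ∧ r, w   [◇-rule on 6: fresh world w, vRw]
10. ¬q, w   [∧-rule on 9]
11. r, w   [∧-rule on 9]
12. ¬(¬q ∧ r), w   [¬◇-rule on 3 via uRw]
13. ¬r, w   [¬∧-rule on 12 (branches; this branch)]
Accessibility: uRu, uRv, uRw, vRv, vRw, wRw
Branch closes: r and ¬r both at w.
Every branch of the negation's tableau closes; the branch above is one of them.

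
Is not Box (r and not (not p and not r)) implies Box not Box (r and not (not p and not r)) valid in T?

No, not valid

Tableau for the negation not (not Box (r and not (not p and not r)) implies Box not Box (r and not (not p and not r))):
1. not (not Box (r and not (not p and not r)) implies Box not Box (r and not (not p and not r))), 0
2. not Box (r and not (not p and not r)), 0   [neg-implies-rule on 1]
3. not Box not Box (r and not (not p and not r)), 0   [neg-implies-rule on 1]
4. not (r and not (not p and not r)), 1   [neg-Box-rule on 2: fresh world 1, 0R1]
5. not p and not r, 1   [neg-and-rule on 4 (branches; this branch)]
6. not p, 1   [and-rule on 5]
7. not r, 1   [and-rule on 5]
8. Box (r and not (not p and not r)), 2   [neg-Box-rule on 3: fresh world 2, 0R2]
9. r and not (not p and not r), 2   [Box-rule on 8 via 2R2]
10. r, 2   [and-rule on 9]
11. not (not p and not r), 2   [and-rule on 9]
Accessibility: 0R0, 0R1, 0R2, 1R1, 2R2
The negation has an open branch (countermodel exists).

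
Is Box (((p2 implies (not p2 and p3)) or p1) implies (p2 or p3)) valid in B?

Tableau for the negation not Box (((p2 implies (not p2 and p3)) or p1) implies (p2 or p3)):
1. not Box (((p2 implies (not p2 and p3)) or p1) implies (p2 or p3)), w0
2. not (((p2 implies (not p2 and p3)) or p1) implies (p2 or p3)), w1   [neg-Box-rule on 1: fresh world w1, w0Rw1]
3. (p2 implies (not p2 and p3)) or p1, w1   [neg-implies-rule on 2]
4. not (p2 or p3), w1   [neg-implies-rule on 2]
5. not p2, w1   [neg-or-rule on 4]
6. not p3, w1   [neg-or-rule on 4]
7. p1, w1   [or-rule on 3 (branches; this branch)]
Accessibility: w0Rw0, w0Rw1, w1Rw0, w1Rw1
The negation has an open branch (countermodel exists).

Invalid (countermodel exists)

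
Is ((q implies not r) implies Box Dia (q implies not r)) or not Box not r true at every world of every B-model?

Tableau for the negation not (((q implies not r) implies Box Dia (q implies not r)) or not Box not r):
1. not (((q implies not r) implies Box Dia (q implies not r)) or not Box not r), u
2. not ((q implies not r) implies Box Dia (q implies not r)), u   [neg-or-rule on 1]
3. Box not r, u   [neg-or-rule on 1]
4. q implies not r, u   [neg-implies-rule on 2]
5. not Box Dia (q implies not r), u   [neg-implies-rule on 2]
6. not r, u   [Box-rule on 3 via uRu]
7. not Dia (q implies not r), v   [neg-Box-rule on 5: fresh world v, uRv]
8. not r, v   [Box-rule on 3 via uRv]
9. not (q implies not r), u   [neg-Dia-rule on 7 via vRu]
10. q, u   [neg-implies-rule on 9]
11. r, u   [neg-implies-rule on 9]
Accessibility: uRu, uRv, vRu, vRv
Branch closes: r and not r both at u.
All branches of the negation close; one closing branch shown above.

Valid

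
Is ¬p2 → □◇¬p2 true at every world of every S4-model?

Not valid

Tableau for the negation ¬(¬p2 → □◇¬p2):
1. ¬(¬p2 → □◇¬p2), w0
2. ¬p2, w0   [¬→-rule on 1]
3. ¬□◇¬p2, w0   [¬→-rule on 1]
4. ¬◇¬p2, w1   [¬□-rule on 3: fresh world w1, w0Rw1]
5. p2, w1   [¬◇-rule on 4 via w1Rw1]
Accessibility: w0Rw0, w0Rw1, w1Rw1
The negation has an open branch (countermodel exists).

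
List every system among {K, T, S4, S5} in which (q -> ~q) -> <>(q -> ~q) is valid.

T, S4, S5

K-tableau for the negation ~((q -> ~q) -> <>(q -> ~q)):
1. ~((q -> ~q) -> <>(q -> ~q)), w0
2. q -> ~q, w0   [~->-rule on 1]
3. ~<>(q -> ~q), w0   [~->-rule on 1]
4. ~q, w0   [->-rule on 2 (branches; this branch)]
Complete open branch: countermodel on a K-frame, so not valid in K.
T-tableau for the negation ~((q -> ~q) -> <>(q -> ~q)):
1. ~((q -> ~q) -> <>(q -> ~q)), w0
2. q -> ~q, w0   [~->-rule on 1]
3. ~<>(q -> ~q), w0   [~->-rule on 1]
4. ~(q -> ~q), w0   [~<>-rule on 3 via w0Rw0]
5. q, w0   [~->-rule on 4]
6. ~q, w0   [->-rule on 2 (branches; this branch)]
Accessibility: w0Rw0
Branch closes: q and ~q both at w0.
Every branch closes (one shown): valid in T, hence also in S4, S5 (every theorem of T is a theorem of S4 and S5).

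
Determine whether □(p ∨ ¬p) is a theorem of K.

Tableau for the negation ¬□(p ∨ ¬p):
1. ¬□(p ∨ ¬p), 0
2. ¬(p ∨ ¬p), 1   [¬□-rule on 1: fresh world 1, 0R1]
3. ¬p, 1   [¬∨-rule on 2]
4. p, 1   [¬∨-rule on 2]
Accessibility: 0R1
Branch closes: p and ¬p both at 1.
Every branch of the negation's tableau closes; the branch above is one of them.

Valid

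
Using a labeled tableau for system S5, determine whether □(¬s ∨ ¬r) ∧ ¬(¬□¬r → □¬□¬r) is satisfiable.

1. □(¬s ∨ ¬r) ∧ ¬(¬□¬r → □¬□¬r), w0
2. □(¬s ∨ ¬r), w0   [∧-rule on 1]
3. ¬(¬□¬r → □¬□¬r), w0   [∧-rule on 1]
4. ¬□¬r, w0   [¬→-rule on 3]
5. ¬□¬□¬r, w0   [¬→-rule on 3]
6. ¬s ∨ ¬r, w0   [□-rule on 2 via w0Rw0]
7. ¬s, w0   [∨-rule on 6 (branches; this branch)]
8. r, w1   [¬□-rule on 4: fresh world w1, w0Rw1]
9. ¬s ∨ ¬r, w1   [□-rule on 2 via w0Rw1]
10. ¬s, w1   [∨-rule on 9 (branches; this branch)]
11. □¬r, w2   [¬□-rule on 5: fresh world w2, w0Rw2]
12. ¬s ∨ ¬r, w2   [□-rule on 2 via w0Rw2]
13. ¬r, w0   [□-rule on 11 via w2Rw0]
14. ¬r, w1   [□-rule on 11 via w2Rw1]
Accessibility: w0Rw0, w0Rw1, w0Rw2, w1Rw0, w1Rw1, w1Rw2, w2Rw0, w2Rw1, w2Rw2
Branch closes: r and ¬r both at w1.
All branches of the tableau close; one closing branch shown above.

No, unsatisfiable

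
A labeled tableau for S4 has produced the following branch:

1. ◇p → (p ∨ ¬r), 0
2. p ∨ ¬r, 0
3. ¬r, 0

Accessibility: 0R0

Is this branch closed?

Not closed

There is no literal clash: for every atom and world, at most one sign appears.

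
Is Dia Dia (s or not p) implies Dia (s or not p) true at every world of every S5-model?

Tableau for the negation not (Dia Dia (s or not p) implies Dia (s or not p)):
1. not (Dia Dia (s or not p) implies Dia (s or not p)), w0
2. Dia Dia (s or not p), w0
3. not Dia (s or not p), w0
4. not (s or not p), w0
5. not s, w0
6. p, w0
7. Dia (s or not p), w1
8. not (s or not p), w1
9. not s, w1
10. p, w1
11. s or not p, w2
12. not (s or not p), w2
13. not s, w2
14. p, w2
15. not p, w2
Accessibility: w0Rw0, w0Rw1, w0Rw2, w1Rw0, w1Rw1, w1Rw2, w2Rw0, w2Rw1, w2Rw2
Branch closes: p and not p both at w2.
Every branch of the negation's tableau closes; the branch above is one of them.

Yes, valid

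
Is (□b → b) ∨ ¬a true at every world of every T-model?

Tableau for the negation ¬((□b → b) ∨ ¬a):
1. ¬((□b → b) ∨ ¬a), w0
2. ¬(□b → b), w0   [¬∨-rule on 1]
3. a, w0   [¬∨-rule on 1]
4. □b, w0   [¬→-rule on 2]
5. ¬b, w0   [¬→-rule on 2]
6. b, w0   [□-rule on 4 via w0Rw0]
Accessibility: w0Rw0
Branch closes: b and ¬b both at w0.
Every branch of the negation's tableau closes; the branch above is one of them.

Valid in T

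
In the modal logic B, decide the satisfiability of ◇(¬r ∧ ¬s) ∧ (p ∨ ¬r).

1. ◇(¬r ∧ ¬s) ∧ (p ∨ ¬r), w0
2. ◇(¬r ∧ ¬s), w0
3. p ∨ ¬r, w0
4. ¬r, w0
5. ¬r ∧ ¬s, w1
6. ¬r, w1
7. ¬s, w1
Accessibility: w0Rw0, w0Rw1, w1Rw0, w1Rw1

Satisfiable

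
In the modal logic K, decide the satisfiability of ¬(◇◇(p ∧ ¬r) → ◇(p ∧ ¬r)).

1. ¬(◇◇(p ∧ ¬r) → ◇(p ∧ ¬r)), 0
2. ◇◇(p ∧ ¬r), 0   [¬→-rule on 1]
3. ¬◇(p ∧ ¬r), 0   [¬→-rule on 1]
4. ◇(p ∧ ¬r), 1   [◇-rule on 2: fresh world 1, 0R1]
5. ¬(p ∧ ¬r), 1   [¬◇-rule on 3 via 0R1]
6. r, 1   [¬∧-rule on 5 (branches; this branch)]
7. p ∧ ¬r, 2   [◇-rule on 4: fresh world 2, 1R2]
8. p, 2   [∧-rule on 7]
9. ¬r, 2   [∧-rule on 7]
Accessibility: 0R1, 1R2

Yes, satisfiable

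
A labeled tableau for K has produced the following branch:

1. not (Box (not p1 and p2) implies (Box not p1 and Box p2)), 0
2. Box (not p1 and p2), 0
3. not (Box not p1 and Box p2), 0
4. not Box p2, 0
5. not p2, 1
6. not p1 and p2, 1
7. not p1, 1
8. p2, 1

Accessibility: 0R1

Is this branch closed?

Yes, closed

Both p2 and not p2 appear at 1.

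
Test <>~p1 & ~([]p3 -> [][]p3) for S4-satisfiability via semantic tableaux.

1. <>~p1 & ~([]p3 -> [][]p3), w0
2. <>~p1, w0
3. ~([]p3 -> [][]p3), w0
4. []p3, w0
5. ~[][]p3, w0
6. p3, w0
7. ~p1, w1
8. p3, w1
9. ~[]p3, w2
10. p3, w2
11. ~p3, w3
12. p3, w3
Accessibility: w0Rw0, w0Rw1, w0Rw2, w0Rw3, w1Rw1, w2Rw2, w2Rw3, w3Rw3
Branch closes: p3 and ~p3 both at w3.
All branches of the tableau close; one closing branch shown above.

No, unsatisfiable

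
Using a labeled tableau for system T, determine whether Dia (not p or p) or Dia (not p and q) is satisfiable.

1. Dia (not p or p) or Dia (not p and q), w0
2. Dia (not p and q), w0
3. not p and q, w1
4. not p, w1
5. q, w1
Accessibility: w0Rw0, w0Rw1, w1Rw1

Yes, satisfiable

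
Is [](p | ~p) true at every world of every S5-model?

Tableau for the negation ~[](p | ~p):
1. ~[](p | ~p), u
2. ~(p | ~p), v
3. ~p, v
4. p, v
Accessibility: uRu, uRv, vRu, vRv
Branch closes: p and ~p both at v.
Every branch of the negation's tableau closes; the branch above is one of them.

Valid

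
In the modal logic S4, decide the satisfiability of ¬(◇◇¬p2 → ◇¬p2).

No, unsatisfiable

1. ¬(◇◇¬p2 → ◇¬p2), 0
2. ◇◇¬p2, 0
3. ¬◇¬p2, 0
4. p2, 0
5. ◇¬p2, 1
6. p2, 1
7. ¬p2, 2
8. p2, 2
Accessibility: 0R0, 0R1, 0R2, 1R1, 1R2, 2R2
Branch closes: p2 and ¬p2 both at 2.
(One branch shown.) All branches close.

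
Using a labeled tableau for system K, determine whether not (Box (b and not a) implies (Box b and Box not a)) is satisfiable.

Unsatisfiable

1. not (Box (b and not a) implies (Box b and Box not a)), u
2. Box (b and not a), u
3. not (Box b and Box not a), u
4. not Box not a, u
5. a, v
6. b and not a, v
7. b, v
8. not a, v
Accessibility: uRv
Branch closes: a and not a both at v.
All branches of the tableau close; one closing branch shown above.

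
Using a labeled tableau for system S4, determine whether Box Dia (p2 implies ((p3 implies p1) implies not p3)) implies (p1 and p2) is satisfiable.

1. Box Dia (p2 implies ((p3 implies p1) implies not p3)) implies (p1 and p2), 0
2. p1 and p2, 0   [implies-rule on 1 (branches; this branch)]
3. p1, 0   [and-rule on 2]
4. p2, 0   [and-rule on 2]
Accessibility: 0R0

Satisfiable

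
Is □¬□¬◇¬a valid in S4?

Tableau for the negation ¬□¬□¬◇¬a:
1. ¬□¬□¬◇¬a, u
2. □¬◇¬a, v   [¬□-rule on 1: fresh world v, uRv]
3. ¬◇¬a, v   [□-rule on 2 via vRv]
4. a, v   [¬◇-rule on 3 via vRv]
Accessibility: uRu, uRv, vRv
The negation has an open branch (countermodel exists).

No, not valid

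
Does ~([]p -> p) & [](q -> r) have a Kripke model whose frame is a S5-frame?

1. ~([]p -> p) & [](q -> r), u
2. ~([]p -> p), u
3. [](q -> r), u
4. []p, u
5. ~p, u
6. q -> r, u
7. p, u
Accessibility: uRu
Branch closes: p and ~p both at u.
Every branch closes; the branch above is one of them.

Unsatisfiable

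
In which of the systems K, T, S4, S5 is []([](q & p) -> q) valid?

K-tableau for the negation ~[]([](q & p) -> q):
1. ~[]([](q & p) -> q), 0
2. ~([](q & p) -> q), 1   [~[]-rule on 1: fresh world 1, 0R1]
3. [](q & p), 1   [~->-rule on 2]
4. ~q, 1   [~->-rule on 2]
Accessibility: 0R1
Complete open branch: countermodel on a K-frame, so not valid in K.
T-tableau for the negation ~[]([](q & p) -> q):
1. ~[]([](q & p) -> q), 0
2. ~([](q & p) -> q), 1   [~[]-rule on 1: fresh world 1, 0R1]
3. [](q & p), 1   [~->-rule on 2]
4. ~q, 1   [~->-rule on 2]
5. q & p, 1   [[]-rule on 3 via 1R1]
6. q, 1   [&-rule on 5]
7. p, 1   [&-rule on 5]
Accessibility: 0R0, 0R1, 1R1
Branch closes: q and ~q both at 1.
Every branch closes (one shown): valid in T, hence also in S4, S5 (every theorem of T is a theorem of S4 and S5).

T, S4, S5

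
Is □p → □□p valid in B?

Not valid

Tableau for the negation ¬(□p → □□p):
1. ¬(□p → □□p), u
2. □p, u
3. ¬□□p, u
4. p, u
5. ¬□p, v
6. p, v
7. ¬p, w
Accessibility: uRu, uRv, vRu, vRv, vRw, wRv, wRw
The negation has an open branch (countermodel exists).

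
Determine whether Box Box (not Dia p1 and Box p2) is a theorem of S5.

Invalid (countermodel exists)

Tableau for the negation not Box Box (not Dia p1 and Box p2):
1. not Box Box (not Dia p1 and Box p2), w0
2. not Box (not Dia p1 and Box p2), w1   [neg-Box-rule on 1: fresh world w1, w0Rw1]
3. not (not Dia p1 and Box p2), w2   [neg-Box-rule on 2: fresh world w2, w1Rw2]
4. not Box p2, w2   [neg-and-rule on 3 (branches; this branch)]
5. not p2, w3   [neg-Box-rule on 4: fresh world w3, w2Rw3]
Accessibility: w0Rw0, w0Rw1, w0Rw2, w0Rw3, w1Rw0, w1Rw1, w1Rw2, w1Rw3, w2Rw0, w2Rw1, w2Rw2, w2Rw3, w3Rw0, w3Rw1, w3Rw2, w3Rw3
The negation has an open branch (countermodel exists).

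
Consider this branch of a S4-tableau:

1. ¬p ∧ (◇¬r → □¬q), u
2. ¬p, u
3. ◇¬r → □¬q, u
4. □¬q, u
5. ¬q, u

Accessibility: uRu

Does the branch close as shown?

No atom appears with both signs at the same world.

Open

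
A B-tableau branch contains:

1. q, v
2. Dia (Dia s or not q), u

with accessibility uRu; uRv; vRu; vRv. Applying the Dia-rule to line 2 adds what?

a fresh world w with uRw, and Dia s or not q at w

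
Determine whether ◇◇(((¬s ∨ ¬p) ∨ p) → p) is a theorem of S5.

Invalid (countermodel exists)

Tableau for the negation ¬◇◇(((¬s ∨ ¬p) ∨ p) → p):
1. ¬◇◇(((¬s ∨ ¬p) ∨ p) → p), 0
2. ¬◇(((¬s ∨ ¬p) ∨ p) → p), 0
3. ¬(((¬s ∨ ¬p) ∨ p) → p), 0
4. (¬s ∨ ¬p) ∨ p, 0
5. ¬p, 0
6. ¬s ∨ ¬p, 0
Accessibility: 0R0
The negation has an open branch (countermodel exists).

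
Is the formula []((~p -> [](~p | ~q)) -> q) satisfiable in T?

Satisfiable

1. []((~p -> [](~p | ~q)) -> q), u
2. (~p -> [](~p | ~q)) -> q, u   [[]-rule on 1 via uRu]
3. q, u   [->-rule on 2 (branches; this branch)]
Accessibility: uRu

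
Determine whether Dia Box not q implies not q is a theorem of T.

No, not valid

Tableau for the negation not (Dia Box not q implies not q):
1. not (Dia Box not q implies not q), 0
2. Dia Box not q, 0
3. q, 0
4. Box not q, 1
5. not q, 1
Accessibility: 0R0, 0R1, 1R1
The negation has an open branch (countermodel exists).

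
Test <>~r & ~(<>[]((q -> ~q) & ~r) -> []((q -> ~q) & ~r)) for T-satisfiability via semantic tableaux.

Satisfiable (open branch found)

1. <>~r & ~(<>[]((q -> ~q) & ~r) -> []((q -> ~q) & ~r)), 0
2. <>~r, 0   [&-rule on 1]
3. ~(<>[]((q -> ~q) & ~r) -> []((q -> ~q) & ~r)), 0   [&-rule on 1]
4. <>[]((q -> ~q) & ~r), 0   [~->-rule on 3]
5. ~[]((q -> ~q) & ~r), 0   [~->-rule on 3]
6. ~r, 1   [<>-rule on 2: fresh world 1, 0R1]
7. []((q -> ~q) & ~r), 2   [<>-rule on 4: fresh world 2, 0R2]
8. (q -> ~q) & ~r, 2   [[]-rule on 7 via 2R2]
9. q -> ~q, 2   [&-rule on 8]
10. ~r, 2   [&-rule on 8]
11. ~q, 2   [->-rule on 9 (branches; this branch)]
12. ~((q -> ~q) & ~r), 3   [~[]-rule on 5: fresh world 3, 0R3]
13. r, 3   [~&-rule on 12 (branches; this branch)]
Accessibility: 0R0, 0R1, 0R2, 0R3, 1R1, 2R2, 3R3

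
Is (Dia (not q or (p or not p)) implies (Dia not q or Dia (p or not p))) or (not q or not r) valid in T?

Valid in T

Tableau for the negation not ((Dia (not q or (p or not p)) implies (Dia not q or Dia (p or not p))) or (not q or not r)):
1. not ((Dia (not q or (p or not p)) implies (Dia not q or Dia (p or not p))) or (not q or not r)), u
2. not (Dia (not q or (p or not p)) implies (Dia not q or Dia (p or not p))), u   [neg-or-rule on 1]
3. not (not q or not r), u   [neg-or-rule on 1]
4. Dia (not q or (p or not p)), u   [neg-implies-rule on 2]
5. not (Dia not q or Dia (p or not p)), u   [neg-implies-rule on 2]
6. q, u   [neg-or-rule on 3]
7. r, u   [neg-or-rule on 3]
8. not Dia not q, u   [neg-or-rule on 5]
9. not Dia (p or not p), u   [neg-or-rule on 5]
10. not (p or not p), u   [neg-Dia-rule on 9 via uRu]
11. not p, u   [neg-or-rule on 10]
12. p, u   [neg-or-rule on 10]
Accessibility: uRu
Branch closes: p and not p both at u.
Every branch of the negation's tableau closes; the branch above is one of them.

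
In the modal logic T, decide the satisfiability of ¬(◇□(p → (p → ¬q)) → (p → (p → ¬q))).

1. ¬(◇□(p → (p → ¬q)) → (p → (p → ¬q))), w0
2. ◇□(p → (p → ¬q)), w0
3. ¬(p → (p → ¬q)), w0
4. p, w0
5. ¬(p → ¬q), w0
6. q, w0
7. □(p → (p → ¬q)), w1
8. p → (p → ¬q), w1
9. p → ¬q, w1
10. ¬q, w1
Accessibility: w0Rw0, w0Rw1, w1Rw1

Satisfiable (open branch found)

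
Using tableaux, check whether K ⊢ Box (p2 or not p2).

Valid in K

Tableau for the negation not Box (p2 or not p2):
1. not Box (p2 or not p2), u
2. not (p2 or not p2), v
3. not p2, v
4. p2, v
Accessibility: uRv
Branch closes: p2 and not p2 both at v.
Every branch of the negation's tableau closes; the branch above is one of them.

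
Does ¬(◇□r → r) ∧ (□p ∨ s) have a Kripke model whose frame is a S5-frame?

1. ¬(◇□r → r) ∧ (□p ∨ s), 0
2. ¬(◇□r → r), 0   [∧-rule on 1]
3. □p ∨ s, 0   [∧-rule on 1]
4. ◇□r, 0   [¬→-rule on 2]
5. ¬r, 0   [¬→-rule on 2]
6. □p, 0   [∨-rule on 3 (branches; this branch)]
7. p, 0   [□-rule on 6 via 0R0]
8. □r, 1   [◇-rule on 4: fresh world 1, 0R1]
9. p, 1   [□-rule on 6 via 0R1]
10. r, 0   [□-rule on 8 via 1R0]
Accessibility: 0R0, 0R1, 1R0, 1R1
Branch closes: r and ¬r both at 0.
Every branch closes; the branch above is one of them.

Unsatisfiable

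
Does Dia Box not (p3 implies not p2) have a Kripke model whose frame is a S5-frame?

1. Dia Box not (p3 implies not p2), u
2. Box not (p3 implies not p2), v   [Dia-rule on 1: fresh world v, uRv]
3. not (p3 implies not p2), u   [Box-rule on 2 via vRu]
4. p3, u   [neg-implies-rule on 3]
5. p2, u   [neg-implies-rule on 3]
6. not (p3 implies not p2), v   [Box-rule on 2 via vRv]
7. p3, v   [neg-implies-rule on 6]
8. p2, v   [neg-implies-rule on 6]
Accessibility: uRu, uRv, vRu, vRv

Yes, satisfiable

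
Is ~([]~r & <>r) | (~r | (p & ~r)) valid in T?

Tableau for the negation ~(~([]~r & <>r) | (~r | (p & ~r))):
1. ~(~([]~r & <>r) | (~r | (p & ~r))), 0
2. []~r & <>r, 0   [~|-rule on 1]
3. ~(~r | (p & ~r)), 0   [~|-rule on 1]
4. []~r, 0   [&-rule on 2]
5. <>r, 0   [&-rule on 2]
6. r, 0   [~|-rule on 3]
7. ~(p & ~r), 0   [~|-rule on 3]
8. ~r, 0   [[]-rule on 4 via 0R0]
Accessibility: 0R0
Branch closes: r and ~r both at 0.
All branches of the negation close; one closing branch shown above.

Yes, valid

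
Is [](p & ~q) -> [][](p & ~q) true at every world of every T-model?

Tableau for the negation ~([](p & ~q) -> [][](p & ~q)):
1. ~([](p & ~q) -> [][](p & ~q)), w0
2. [](p & ~q), w0
3. ~[][](p & ~q), w0
4. p & ~q, w0
5. p, w0
6. ~q, w0
7. ~[](p & ~q), w1
8. p & ~q, w1
9. p, w1
10. ~q, w1
11. ~(p & ~q), w2
12. q, w2
Accessibility: w0Rw0, w0Rw1, w1Rw1, w1Rw2, w2Rw2
The negation has an open branch (countermodel exists).

No, not valid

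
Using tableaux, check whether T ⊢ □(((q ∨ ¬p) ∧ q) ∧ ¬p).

Tableau for the negation ¬□(((q ∨ ¬p) ∧ q) ∧ ¬p):
1. ¬□(((q ∨ ¬p) ∧ q) ∧ ¬p), w0
2. ¬(((q ∨ ¬p) ∧ q) ∧ ¬p), w1   [¬□-rule on 1: fresh world w1, w0Rw1]
3. p, w1   [¬∧-rule on 2 (branches; this branch)]
Accessibility: w0Rw0, w0Rw1, w1Rw1
The negation has an open branch (countermodel exists).

Invalid (countermodel exists)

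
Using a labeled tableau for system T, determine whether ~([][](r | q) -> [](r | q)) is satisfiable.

1. ~([][](r | q) -> [](r | q)), w0
2. [][](r | q), w0   [~->-rule on 1]
3. ~[](r | q), w0   [~->-rule on 1]
4. [](r | q), w0   [[]-rule on 2 via w0Rw0]
5. r | q, w0   [[]-rule on 4 via w0Rw0]
6. q, w0   [|-rule on 5 (branches; this branch)]
7. ~(r | q), w1   [~[]-rule on 3: fresh world w1, w0Rw1]
8. ~r, w1   [~|-rule on 7]
9. ~q, w1   [~|-rule on 7]
10. [](r | q), w1   [[]-rule on 2 via w0Rw1]
11. r | q, w1   [[]-rule on 4 via w0Rw1]
12. q, w1   [|-rule on 11 (branches; this branch)]
Accessibility: w0Rw0, w0Rw1, w1Rw1
Branch closes: q and ~q both at w1.
(One branch shown.) All branches close.

Unsatisfiable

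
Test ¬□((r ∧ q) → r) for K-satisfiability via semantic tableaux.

1. ¬□((r ∧ q) → r), 0
2. ¬((r ∧ q) → r), 1
3. r ∧ q, 1
4. ¬r, 1
5. r, 1
6. q, 1
Accessibility: 0R1
Branch closes: r and ¬r both at 1.
(One branch shown.) All branches close.

No, unsatisfiable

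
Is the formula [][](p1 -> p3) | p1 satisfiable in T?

1. [][](p1 -> p3) | p1, u
2. p1, u   [|-rule on 1 (branches; this branch)]
Accessibility: uRu

Satisfiable (open branch found)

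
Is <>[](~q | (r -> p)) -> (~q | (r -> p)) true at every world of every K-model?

Tableau for the negation ~(<>[](~q | (r -> p)) -> (~q | (r -> p))):
1. ~(<>[](~q | (r -> p)) -> (~q | (r -> p))), w0
2. <>[](~q | (r -> p)), w0   [~->-rule on 1]
3. ~(~q | (r -> p)), w0   [~->-rule on 1]
4. q, w0   [~|-rule on 3]
5. ~(r -> p), w0   [~|-rule on 3]
6. r, w0   [~->-rule on 5]
7. ~p, w0   [~->-rule on 5]
8. [](~q | (r -> p)), w1   [<>-rule on 2: fresh world w1, w0Rw1]
Accessibility: w0Rw1
The negation has an open branch (countermodel exists).

No, not valid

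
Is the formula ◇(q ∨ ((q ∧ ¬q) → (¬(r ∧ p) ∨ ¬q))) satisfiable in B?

1. ◇(q ∨ ((q ∧ ¬q) → (¬(r ∧ p) ∨ ¬q))), w0
2. q ∨ ((q ∧ ¬q) → (¬(r ∧ p) ∨ ¬q)), w1
3. (q ∧ ¬q) → (¬(r ∧ p) ∨ ¬q), w1
4. ¬(r ∧ p) ∨ ¬q, w1
5. ¬q, w1
Accessibility: w0Rw0, w0Rw1, w1Rw0, w1Rw1

Satisfiable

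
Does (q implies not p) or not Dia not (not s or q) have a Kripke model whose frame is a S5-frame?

1. (q implies not p) or not Dia not (not s or q), w0
2. not Dia not (not s or q), w0
3. not s or q, w0
4. q, w0
Accessibility: w0Rw0

Yes, satisfiable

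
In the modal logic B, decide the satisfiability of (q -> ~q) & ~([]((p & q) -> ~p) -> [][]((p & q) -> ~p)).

1. (q -> ~q) & ~([]((p & q) -> ~p) -> [][]((p & q) -> ~p)), 0
2. q -> ~q, 0   [&-rule on 1]
3. ~([]((p & q) -> ~p) -> [][]((p & q) -> ~p)), 0   [&-rule on 1]
4. []((p & q) -> ~p), 0   [~->-rule on 3]
5. ~[][]((p & q) -> ~p), 0   [~->-rule on 3]
6. (p & q) -> ~p, 0   [[]-rule on 4 via 0R0]
7. ~q, 0   [->-rule on 2 (branches; this branch)]
8. ~p, 0   [->-rule on 6 (branches; this branch)]
9. ~[]((p & q) -> ~p), 1   [~[]-rule on 5: fresh world 1, 0R1]
10. (p & q) -> ~p, 1   [[]-rule on 4 via 0R1]
11. ~p, 1   [->-rule on 10 (branches; this branch)]
12. ~((p & q) -> ~p), 2   [~[]-rule on 9: fresh world 2, 1R2]
13. p & q, 2   [~->-rule on 12]
14. p, 2   [~->-rule on 12]
15. q, 2   [&-rule on 13]
Accessibility: 0R0, 0R1, 1R0, 1R1, 1R2, 2R1, 2R2

Satisfiable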